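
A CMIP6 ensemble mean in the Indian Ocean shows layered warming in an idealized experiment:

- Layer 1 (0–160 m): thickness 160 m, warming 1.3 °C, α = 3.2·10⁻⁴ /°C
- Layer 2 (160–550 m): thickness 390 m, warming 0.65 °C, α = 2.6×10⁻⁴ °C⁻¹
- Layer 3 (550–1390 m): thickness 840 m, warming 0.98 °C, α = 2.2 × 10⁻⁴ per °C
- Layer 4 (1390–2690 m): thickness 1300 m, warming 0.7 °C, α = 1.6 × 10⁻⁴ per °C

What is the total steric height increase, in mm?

459 mm of thermosteric rise

1.3 × 3.2×10⁻⁴ × 160 = 0.06656 m
390 × 0.65 × 2.6×10⁻⁴ = 0.06591 m
550–1390 m: 2.2×10⁻⁴ × 840 × 0.98 = 0.181104 m
1390–2690 m: 1300 × 1.6×10⁻⁴ × 0.7 = 0.14560 m
Δh = 0.06656 + 0.06591 + 0.181104 + 0.14560 = 0.459174 m ≈ 459 mm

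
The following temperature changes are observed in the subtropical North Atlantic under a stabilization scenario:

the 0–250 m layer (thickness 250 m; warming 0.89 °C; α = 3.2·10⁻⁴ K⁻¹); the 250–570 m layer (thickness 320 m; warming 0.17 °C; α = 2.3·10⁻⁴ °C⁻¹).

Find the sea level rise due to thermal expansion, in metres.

Δh = 0.084 m

0–250 m: 0.89 × 3.2×10⁻⁴ × 250 = 0.07120 m
250–570 m: 0.17 × 2.3×10⁻⁴ × 320 = 0.012512 m
Δh = 0.07120 + 0.012512 = 0.083712 m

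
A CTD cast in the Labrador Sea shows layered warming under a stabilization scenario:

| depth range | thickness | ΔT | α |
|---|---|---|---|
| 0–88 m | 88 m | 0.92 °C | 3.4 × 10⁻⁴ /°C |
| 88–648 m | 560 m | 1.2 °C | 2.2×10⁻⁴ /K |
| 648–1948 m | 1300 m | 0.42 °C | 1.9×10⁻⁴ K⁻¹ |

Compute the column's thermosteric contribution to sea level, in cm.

Layer 1: 0.92 × 88 × 3.4×10⁻⁴ = 0.0275264 m
560 × 1.2 × 2.2×10⁻⁴ = 0.14784 m
1.9×10⁻⁴ × 1300 × 0.42 = 0.10374 m
Δh = 0.0275264 + 0.14784 + 0.10374 = 0.2791064 m ≈ 27.9 cm

27.9 cm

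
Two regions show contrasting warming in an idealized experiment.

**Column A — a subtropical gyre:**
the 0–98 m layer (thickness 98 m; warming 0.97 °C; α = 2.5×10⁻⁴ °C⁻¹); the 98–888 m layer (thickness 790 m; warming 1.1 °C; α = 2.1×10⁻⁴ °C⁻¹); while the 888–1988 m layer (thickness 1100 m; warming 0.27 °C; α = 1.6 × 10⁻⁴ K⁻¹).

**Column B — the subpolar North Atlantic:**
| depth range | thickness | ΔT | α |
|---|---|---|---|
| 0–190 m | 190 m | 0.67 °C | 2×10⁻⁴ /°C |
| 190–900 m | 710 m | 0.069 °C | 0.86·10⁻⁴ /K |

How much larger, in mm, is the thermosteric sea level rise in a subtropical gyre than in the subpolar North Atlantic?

224 mm larger

A 2.5×10⁻⁴ × 0.97 × 98 = 0.023765 m
A 98–888 m: 790 × 2.1×10⁻⁴ × 1.1 = 0.18249 m
A 888–1988 m: 1100 × 0.27 × 1.6×10⁻⁴ = 0.04752 m
A total: 0.253775 m
B Layer 1: 2×10⁻⁴ × 0.67 × 190 = 0.02546 m
B Layer 2: 710 × 0.86×10⁻⁴ × 0.069 = 0.00421314 m
B total: 0.02967314 m
Difference: 0.253775 − 0.02967314 = 0.22410186 m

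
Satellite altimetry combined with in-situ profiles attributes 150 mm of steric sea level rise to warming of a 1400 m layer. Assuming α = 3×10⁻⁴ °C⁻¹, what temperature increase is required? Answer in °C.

ΔT = Δh/(αH) = 0.15 / (3×10⁻⁴ × 1400) ≈ 0.3571 °C

0.357 °C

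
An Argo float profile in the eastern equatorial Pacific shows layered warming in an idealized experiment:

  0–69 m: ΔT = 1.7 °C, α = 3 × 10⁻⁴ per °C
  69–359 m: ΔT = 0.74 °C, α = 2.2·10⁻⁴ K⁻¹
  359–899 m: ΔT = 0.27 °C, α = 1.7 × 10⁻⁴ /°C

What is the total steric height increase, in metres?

Δh = 0.107 m

Layer 1: 69 × 3×10⁻⁴ × 1.7 = 0.03519 m
2.2×10⁻⁴ × 0.74 × 290 = 0.047212 m
Layer 3: 540 × 0.27 × 1.7×10⁻⁴ = 0.024786 m
Δh = 0.03519 + 0.047212 + 0.024786 = 0.107188 m ≈ 0.107 m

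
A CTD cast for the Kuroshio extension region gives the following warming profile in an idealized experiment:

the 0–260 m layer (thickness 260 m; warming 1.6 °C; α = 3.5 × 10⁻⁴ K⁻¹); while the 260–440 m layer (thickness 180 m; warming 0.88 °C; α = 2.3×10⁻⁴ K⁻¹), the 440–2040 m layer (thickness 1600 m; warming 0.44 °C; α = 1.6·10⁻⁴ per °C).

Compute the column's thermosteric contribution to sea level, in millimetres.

Δh = 290 mm

0–260 m: 260 × 3.5×10⁻⁴ × 1.6 = 0.14560 m
0.88 × 180 × 2.3×10⁻⁴ = 0.036432 m
440–2040 m: 1.6×10⁻⁴ × 1600 × 0.44 = 0.11264 m
Δh = 0.14560 + 0.036432 + 0.11264 = 0.294672 m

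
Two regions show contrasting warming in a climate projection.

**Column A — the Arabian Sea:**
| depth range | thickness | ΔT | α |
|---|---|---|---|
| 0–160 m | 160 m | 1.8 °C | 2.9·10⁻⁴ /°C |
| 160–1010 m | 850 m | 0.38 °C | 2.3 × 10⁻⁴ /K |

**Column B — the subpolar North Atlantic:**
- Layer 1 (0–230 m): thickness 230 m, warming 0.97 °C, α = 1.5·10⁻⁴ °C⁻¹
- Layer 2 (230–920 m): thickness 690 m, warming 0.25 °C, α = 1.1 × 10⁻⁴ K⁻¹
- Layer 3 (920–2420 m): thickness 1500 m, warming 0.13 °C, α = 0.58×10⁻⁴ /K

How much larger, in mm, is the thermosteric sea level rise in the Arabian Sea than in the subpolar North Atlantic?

A 0–160 m: 1.8 × 2.9×10⁻⁴ × 160 = 0.08352 m
A 850 × 0.38 × 2.3×10⁻⁴ = 0.07429 m
A total: 0.15781 m
B 230 × 0.97 × 1.5×10⁻⁴ = 0.033465 m
B 230–920 m: 1.1×10⁻⁴ × 0.25 × 690 = 0.018975 m
B 920–2420 m: 0.13 × 1500 × 0.58×10⁻⁴ = 0.01131 m
B total: 0.06375 m
Difference: 0.15781 − 0.06375 = 0.09406 m

Δh_A − Δh_B ≈ 94 mm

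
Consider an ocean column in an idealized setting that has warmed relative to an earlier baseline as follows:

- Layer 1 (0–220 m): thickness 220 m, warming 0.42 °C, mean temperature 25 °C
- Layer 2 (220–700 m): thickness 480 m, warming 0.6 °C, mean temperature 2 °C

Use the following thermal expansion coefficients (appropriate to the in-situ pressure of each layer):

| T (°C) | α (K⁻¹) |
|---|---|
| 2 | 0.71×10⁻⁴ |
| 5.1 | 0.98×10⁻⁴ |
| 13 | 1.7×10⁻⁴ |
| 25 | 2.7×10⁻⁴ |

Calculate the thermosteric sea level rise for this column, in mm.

Layer 1 at 25 °C → α = 2.7×10⁻⁴ K⁻¹
Layer 2 at 2 °C → α = 0.71×10⁻⁴ K⁻¹
2.7×10⁻⁴ × 220 × 0.42 = 0.024948 m
0.6 × 480 × 0.71×10⁻⁴ = 0.020448 m
Δh = 0.024948 + 0.020448 = 0.045396 m ≈ 45 mm

Δh = 45 mm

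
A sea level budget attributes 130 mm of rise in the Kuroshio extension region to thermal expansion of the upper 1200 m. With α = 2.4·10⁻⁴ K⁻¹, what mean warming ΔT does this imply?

ΔT = Δh/(αH) = 0.13 / (2.4×10⁻⁴ × 1200) ≈ 0.4514 K

0.451 K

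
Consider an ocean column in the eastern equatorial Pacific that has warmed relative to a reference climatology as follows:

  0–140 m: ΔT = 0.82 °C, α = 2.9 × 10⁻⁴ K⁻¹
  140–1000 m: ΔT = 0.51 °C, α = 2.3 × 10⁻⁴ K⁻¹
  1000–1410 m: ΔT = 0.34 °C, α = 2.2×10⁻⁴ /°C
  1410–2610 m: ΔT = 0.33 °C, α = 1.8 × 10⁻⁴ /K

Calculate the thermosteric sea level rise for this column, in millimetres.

Δh = 240 mm

Layer 1: 140 × 0.82 × 2.9×10⁻⁴ = 0.033292 m
860 × 2.3×10⁻⁴ × 0.51 = 0.100878 m
Layer 3: 0.34 × 410 × 2.2×10⁻⁴ = 0.030668 m
Layer 4: 0.33 × 1200 × 1.8×10⁻⁴ = 0.07128 m
Δh = 0.033292 + 0.100878 + 0.030668 + 0.07128 = 0.236118 m ≈ 240 mm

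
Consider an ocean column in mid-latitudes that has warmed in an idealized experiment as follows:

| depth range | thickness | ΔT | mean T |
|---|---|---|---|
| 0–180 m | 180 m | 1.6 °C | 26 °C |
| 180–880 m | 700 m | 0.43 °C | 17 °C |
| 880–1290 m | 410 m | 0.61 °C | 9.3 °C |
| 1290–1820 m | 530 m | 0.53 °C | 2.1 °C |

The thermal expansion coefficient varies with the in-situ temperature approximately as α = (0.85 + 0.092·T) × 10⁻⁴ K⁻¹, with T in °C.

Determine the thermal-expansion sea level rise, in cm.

Δh = 23.8 cm

Layer 1: α = (0.85 + 0.092×26)×10⁻⁴ = 3.242×10⁻⁴ K⁻¹
Layer 2: α = (0.85 + 0.092×17)×10⁻⁴ = 2.414×10⁻⁴ K⁻¹
Layer 3: α = (0.85 + 0.092×9.3)×10⁻⁴ = 1.7056×10⁻⁴ K⁻¹
Layer 4: α = (0.85 + 0.092×2.1)×10⁻⁴ = 1.0432×10⁻⁴ K⁻¹
1.6 × 3.242×10⁻⁴ × 180 = 0.0933696 m
180–880 m: 0.43 × 700 × 2.414×10⁻⁴ = 0.0726614 m
880–1290 m: 410 × 1.7056×10⁻⁴ × 0.61 = 0.042657056 m
Layer 4: 530 × 0.53 × 1.0432×10⁻⁴ = 0.029303488 m
Δh = 0.0933696 + 0.0726614 + 0.042657056 + 0.029303488 = 0.237991544 m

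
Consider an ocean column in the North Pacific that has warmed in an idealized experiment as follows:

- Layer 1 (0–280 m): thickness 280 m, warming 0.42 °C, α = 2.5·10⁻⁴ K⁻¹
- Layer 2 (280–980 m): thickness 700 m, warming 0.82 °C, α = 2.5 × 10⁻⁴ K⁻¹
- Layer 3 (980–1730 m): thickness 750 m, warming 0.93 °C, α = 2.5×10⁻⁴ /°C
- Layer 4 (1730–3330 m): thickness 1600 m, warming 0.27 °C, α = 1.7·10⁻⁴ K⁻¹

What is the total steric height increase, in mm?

421 mm of thermosteric rise

2.5×10⁻⁴ × 0.42 × 280 = 0.02940 m
Layer 2: 700 × 0.82 × 2.5×10⁻⁴ = 0.14350 m
980–1730 m: 750 × 0.93 × 2.5×10⁻⁴ = 0.174375 m
1730–3330 m: 0.27 × 1.7×10⁻⁴ × 1600 = 0.07344 m
Δh = 0.02940 + 0.14350 + 0.174375 + 0.07344 = 0.420715 m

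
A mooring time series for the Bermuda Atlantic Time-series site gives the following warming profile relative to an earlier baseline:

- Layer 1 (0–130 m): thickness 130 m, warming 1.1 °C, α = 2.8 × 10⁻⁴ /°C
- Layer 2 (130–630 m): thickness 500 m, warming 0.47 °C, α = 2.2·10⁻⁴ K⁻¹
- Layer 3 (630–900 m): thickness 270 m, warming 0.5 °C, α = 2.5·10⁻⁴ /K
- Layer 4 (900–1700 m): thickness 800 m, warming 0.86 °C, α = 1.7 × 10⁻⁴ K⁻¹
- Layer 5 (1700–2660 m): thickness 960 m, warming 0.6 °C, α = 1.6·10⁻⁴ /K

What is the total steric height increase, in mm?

335 mm

0–130 m: 130 × 1.1 × 2.8×10⁻⁴ = 0.04004 m
500 × 0.47 × 2.2×10⁻⁴ = 0.05170 m
2.5×10⁻⁴ × 0.5 × 270 = 0.03375 m
900–1700 m: 800 × 1.7×10⁻⁴ × 0.86 = 0.11696 m
1700–2660 m: 0.6 × 960 × 1.6×10⁻⁴ = 0.09216 m
Δh = 0.04004 + 0.05170 + 0.03375 + 0.11696 + 0.09216 = 0.33461 m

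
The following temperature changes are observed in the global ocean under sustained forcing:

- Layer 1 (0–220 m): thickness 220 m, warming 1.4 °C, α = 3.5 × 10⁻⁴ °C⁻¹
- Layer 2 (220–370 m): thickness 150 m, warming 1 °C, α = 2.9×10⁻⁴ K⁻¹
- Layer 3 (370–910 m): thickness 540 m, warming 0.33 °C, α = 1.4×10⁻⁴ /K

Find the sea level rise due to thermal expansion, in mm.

Δh ≈ 176 mm

Layer 1: 220 × 1.4 × 3.5×10⁻⁴ = 0.10780 m
Layer 2: 2.9×10⁻⁴ × 150 × 1 = 0.04350 m
Layer 3: 540 × 0.33 × 1.4×10⁻⁴ = 0.024948 m
Δh = 0.10780 + 0.04350 + 0.024948 = 0.176248 m ≈ 176 mm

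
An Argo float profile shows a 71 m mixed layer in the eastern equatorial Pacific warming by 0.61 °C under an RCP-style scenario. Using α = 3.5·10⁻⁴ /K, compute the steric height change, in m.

Δh = αΔT·H = 3.5×10⁻⁴ × 0.61 × 71 = 0.0151585 m

Δh = 0.0152 m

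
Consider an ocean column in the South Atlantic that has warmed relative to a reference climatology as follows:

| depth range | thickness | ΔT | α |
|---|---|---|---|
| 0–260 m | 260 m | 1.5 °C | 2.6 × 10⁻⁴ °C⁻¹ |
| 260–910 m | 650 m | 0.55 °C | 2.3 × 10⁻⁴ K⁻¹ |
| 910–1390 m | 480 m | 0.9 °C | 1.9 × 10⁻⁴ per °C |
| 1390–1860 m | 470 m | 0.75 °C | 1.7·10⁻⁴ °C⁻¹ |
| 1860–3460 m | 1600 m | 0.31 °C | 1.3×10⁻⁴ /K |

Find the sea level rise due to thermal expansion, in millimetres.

Δh ≈ 390 mm

2.6×10⁻⁴ × 260 × 1.5 = 0.10140 m
260–910 m: 650 × 2.3×10⁻⁴ × 0.55 = 0.082225 m
Layer 3: 1.9×10⁻⁴ × 480 × 0.9 = 0.08208 m
1390–1860 m: 1.7×10⁻⁴ × 0.75 × 470 = 0.059925 m
0.31 × 1600 × 1.3×10⁻⁴ = 0.06448 m
Δh = 0.10140 + 0.082225 + 0.08208 + 0.059925 + 0.06448 = 0.39011 m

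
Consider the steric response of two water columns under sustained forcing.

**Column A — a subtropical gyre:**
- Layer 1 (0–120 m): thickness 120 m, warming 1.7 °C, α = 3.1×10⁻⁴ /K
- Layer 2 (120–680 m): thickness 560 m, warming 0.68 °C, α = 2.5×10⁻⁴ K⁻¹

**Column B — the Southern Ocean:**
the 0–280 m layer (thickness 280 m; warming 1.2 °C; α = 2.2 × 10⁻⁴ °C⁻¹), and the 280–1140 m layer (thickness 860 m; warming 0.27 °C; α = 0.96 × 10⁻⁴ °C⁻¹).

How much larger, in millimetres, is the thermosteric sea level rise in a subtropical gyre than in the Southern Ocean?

A 0–120 m: 1.7 × 3.1×10⁻⁴ × 120 = 0.06324 m
A 120–680 m: 2.5×10⁻⁴ × 560 × 0.68 = 0.09520 m
A total: 0.15844 m
B 0–280 m: 1.2 × 280 × 2.2×10⁻⁴ = 0.07392 m
B 280–1140 m: 860 × 0.96×10⁻⁴ × 0.27 = 0.0222912 m
B total: 0.0962112 m
Difference: 0.15844 − 0.0962112 = 0.0622288 m

62.2 mm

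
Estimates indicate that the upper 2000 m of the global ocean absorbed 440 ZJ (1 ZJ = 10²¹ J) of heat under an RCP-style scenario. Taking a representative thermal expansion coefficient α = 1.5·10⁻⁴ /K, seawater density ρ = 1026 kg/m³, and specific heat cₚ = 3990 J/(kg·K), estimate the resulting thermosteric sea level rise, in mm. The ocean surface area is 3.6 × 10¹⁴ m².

Δh = 44.8 mm

Per unit area: Q = 440×10²¹ / (3.6×10¹⁴) ≈ 1.222×10⁹ J/m²
Δh = αQ/(ρcₚ) = 1.5×10⁻⁴ × 1.222×10⁹ / (1026 × 3990) ≈ 0.044776 m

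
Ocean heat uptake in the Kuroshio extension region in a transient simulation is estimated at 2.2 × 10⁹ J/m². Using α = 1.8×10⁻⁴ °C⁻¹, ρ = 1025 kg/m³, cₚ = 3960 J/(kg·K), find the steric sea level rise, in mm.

Δh = αQ/(ρcₚ) = 1.8×10⁻⁴ × 2.2×10⁹ / (1025 × 3960) ≈ 0.097561 m

98 mm of thermosteric rise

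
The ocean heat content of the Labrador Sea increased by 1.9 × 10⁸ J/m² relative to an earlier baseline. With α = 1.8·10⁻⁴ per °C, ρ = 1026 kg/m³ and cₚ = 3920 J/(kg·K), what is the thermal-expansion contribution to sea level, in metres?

0.00850 m of thermosteric rise

Δh = αQ/(ρcₚ) = 1.8×10⁻⁴ × 1.9×10⁸ / (1026 × 3920) ≈ 0.0085034 m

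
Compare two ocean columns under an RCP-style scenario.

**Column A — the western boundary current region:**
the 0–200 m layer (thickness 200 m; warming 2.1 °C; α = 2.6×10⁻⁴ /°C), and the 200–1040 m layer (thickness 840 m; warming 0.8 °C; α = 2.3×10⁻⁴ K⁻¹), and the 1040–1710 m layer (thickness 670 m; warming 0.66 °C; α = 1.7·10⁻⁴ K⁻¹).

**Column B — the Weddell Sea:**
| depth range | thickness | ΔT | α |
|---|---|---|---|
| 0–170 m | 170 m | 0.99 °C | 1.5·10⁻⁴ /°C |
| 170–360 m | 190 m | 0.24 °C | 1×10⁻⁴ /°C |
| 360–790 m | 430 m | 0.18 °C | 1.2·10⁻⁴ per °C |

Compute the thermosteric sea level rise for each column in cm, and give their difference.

A Layer 1: 200 × 2.1 × 2.6×10⁻⁴ = 0.10920 m
A Layer 2: 0.8 × 2.3×10⁻⁴ × 840 = 0.15456 m
A 1040–1710 m: 670 × 1.7×10⁻⁴ × 0.66 = 0.075174 m
A total: 0.338934 m
B 0–170 m: 170 × 0.99 × 1.5×10⁻⁴ = 0.025245 m
B 170–360 m: 190 × 0.24 × 1×10⁻⁴ = 0.00456 m
B 430 × 1.2×10⁻⁴ × 0.18 = 0.009288 m
B total: 0.039093 m
Difference: 0.338934 − 0.039093 = 0.299841 m

A: 33.9 cm; B: 3.91 cm; difference 30.0 cm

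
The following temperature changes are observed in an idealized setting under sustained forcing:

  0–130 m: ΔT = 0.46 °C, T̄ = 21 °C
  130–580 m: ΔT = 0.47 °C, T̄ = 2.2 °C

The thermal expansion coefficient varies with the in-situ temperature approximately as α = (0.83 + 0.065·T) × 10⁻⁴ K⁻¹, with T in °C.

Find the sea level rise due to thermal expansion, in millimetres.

34 mm

Layer 1: α = (0.83 + 0.065×21)×10⁻⁴ = 2.195×10⁻⁴ K⁻¹
Layer 2: α = (0.83 + 0.065×2.2)×10⁻⁴ = 0.973×10⁻⁴ K⁻¹
0–130 m: 130 × 0.46 × 2.195×10⁻⁴ = 0.0131261 m
130–580 m: 450 × 0.47 × 0.973×10⁻⁴ = 0.02057895 m
Δh = 0.0131261 + 0.02057895 = 0.03370505 m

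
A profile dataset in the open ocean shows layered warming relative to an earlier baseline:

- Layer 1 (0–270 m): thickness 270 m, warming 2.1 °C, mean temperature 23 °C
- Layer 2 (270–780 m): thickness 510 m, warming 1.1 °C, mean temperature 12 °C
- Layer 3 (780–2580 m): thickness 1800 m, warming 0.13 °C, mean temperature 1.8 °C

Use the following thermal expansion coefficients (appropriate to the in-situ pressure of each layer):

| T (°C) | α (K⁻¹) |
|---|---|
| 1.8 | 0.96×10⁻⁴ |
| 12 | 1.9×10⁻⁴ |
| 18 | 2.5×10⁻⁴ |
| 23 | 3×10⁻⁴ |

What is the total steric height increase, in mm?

about 299 mm

Layer 1 at 23 °C → α = 3×10⁻⁴ K⁻¹
Layer 2 at 12 °C → α = 1.9×10⁻⁴ K⁻¹
Layer 3 at 1.8 °C → α = 0.96×10⁻⁴ K⁻¹
2.1 × 3×10⁻⁴ × 270 = 0.17010 m
270–780 m: 510 × 1.1 × 1.9×10⁻⁴ = 0.10659 m
Layer 3: 0.96×10⁻⁴ × 0.13 × 1800 = 0.022464 m
Δh = 0.17010 + 0.10659 + 0.022464 = 0.299154 m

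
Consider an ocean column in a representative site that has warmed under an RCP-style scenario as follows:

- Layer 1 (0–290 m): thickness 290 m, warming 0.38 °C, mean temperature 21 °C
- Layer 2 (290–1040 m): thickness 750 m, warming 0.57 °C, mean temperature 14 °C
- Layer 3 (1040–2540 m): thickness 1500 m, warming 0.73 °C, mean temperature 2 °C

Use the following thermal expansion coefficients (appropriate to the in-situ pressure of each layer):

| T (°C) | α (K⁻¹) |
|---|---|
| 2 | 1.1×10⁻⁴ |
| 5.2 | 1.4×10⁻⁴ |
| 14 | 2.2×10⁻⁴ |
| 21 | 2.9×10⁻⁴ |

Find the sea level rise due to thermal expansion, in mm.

Layer 1 at 21 °C → α = 2.9×10⁻⁴ K⁻¹
Layer 2 at 14 °C → α = 2.2×10⁻⁴ K⁻¹
Layer 3 at 2 °C → α = 1.1×10⁻⁴ K⁻¹
0–290 m: 0.38 × 290 × 2.9×10⁻⁴ = 0.031958 m
750 × 0.57 × 2.2×10⁻⁴ = 0.09405 m
1040–2540 m: 1500 × 1.1×10⁻⁴ × 0.73 = 0.12045 m
Δh = 0.031958 + 0.09405 + 0.12045 = 0.246458 m ≈ 250 mm

250 mm of thermosteric rise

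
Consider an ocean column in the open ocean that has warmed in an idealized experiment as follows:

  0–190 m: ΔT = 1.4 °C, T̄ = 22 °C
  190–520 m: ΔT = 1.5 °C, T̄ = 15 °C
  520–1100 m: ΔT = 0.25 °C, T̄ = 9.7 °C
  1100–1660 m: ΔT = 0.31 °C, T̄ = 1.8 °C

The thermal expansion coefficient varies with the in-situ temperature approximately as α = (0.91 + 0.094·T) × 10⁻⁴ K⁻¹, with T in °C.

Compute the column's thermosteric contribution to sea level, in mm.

Δh = 239 mm

Layer 1: α = (0.91 + 0.094×22)×10⁻⁴ = 2.978×10⁻⁴ K⁻¹
Layer 2: α = (0.91 + 0.094×15)×10⁻⁴ = 2.32×10⁻⁴ K⁻¹
Layer 3: α = (0.91 + 0.094×9.7)×10⁻⁴ = 1.8218×10⁻⁴ K⁻¹
Layer 4: α = (0.91 + 0.094×1.8)×10⁻⁴ = 1.0792×10⁻⁴ K⁻¹
Layer 1: 1.4 × 190 × 2.978×10⁻⁴ = 0.0792148 m
Layer 2: 330 × 2.32×10⁻⁴ × 1.5 = 0.11484 m
580 × 1.8218×10⁻⁴ × 0.25 = 0.0264161 m
1100–1660 m: 560 × 0.31 × 1.0792×10⁻⁴ = 0.018734912 m
Δh = 0.0792148 + 0.11484 + 0.0264161 + 0.018734912 = 0.239205812 m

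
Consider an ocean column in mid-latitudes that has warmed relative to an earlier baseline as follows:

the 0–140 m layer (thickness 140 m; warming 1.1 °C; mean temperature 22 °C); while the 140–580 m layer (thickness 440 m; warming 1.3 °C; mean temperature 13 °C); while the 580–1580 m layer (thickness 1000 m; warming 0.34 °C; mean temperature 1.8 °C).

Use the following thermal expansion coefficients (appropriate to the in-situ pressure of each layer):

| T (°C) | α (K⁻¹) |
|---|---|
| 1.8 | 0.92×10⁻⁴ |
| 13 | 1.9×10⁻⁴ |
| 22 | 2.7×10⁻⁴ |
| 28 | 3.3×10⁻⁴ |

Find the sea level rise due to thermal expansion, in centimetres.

Layer 1 at 22 °C → α = 2.7×10⁻⁴ K⁻¹
Layer 2 at 13 °C → α = 1.9×10⁻⁴ K⁻¹
Layer 3 at 1.8 °C → α = 0.92×10⁻⁴ K⁻¹
2.7×10⁻⁴ × 140 × 1.1 = 0.04158 m
440 × 1.3 × 1.9×10⁻⁴ = 0.10868 m
580–1580 m: 1000 × 0.92×10⁻⁴ × 0.34 = 0.03128 m
Δh = 0.04158 + 0.10868 + 0.03128 = 0.18154 m ≈ 18.2 cm

about 18.2 cm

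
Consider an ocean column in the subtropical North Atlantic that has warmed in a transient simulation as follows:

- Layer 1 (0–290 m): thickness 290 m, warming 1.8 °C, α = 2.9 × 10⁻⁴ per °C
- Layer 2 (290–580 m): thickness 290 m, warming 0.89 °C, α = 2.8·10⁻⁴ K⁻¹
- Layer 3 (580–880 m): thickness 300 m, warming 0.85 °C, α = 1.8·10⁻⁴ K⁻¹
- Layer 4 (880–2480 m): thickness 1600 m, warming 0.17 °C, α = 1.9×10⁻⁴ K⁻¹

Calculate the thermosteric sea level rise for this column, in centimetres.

about 32.1 cm

Layer 1: 290 × 1.8 × 2.9×10⁻⁴ = 0.15138 m
290 × 0.89 × 2.8×10⁻⁴ = 0.072268 m
0.85 × 1.8×10⁻⁴ × 300 = 0.04590 m
Layer 4: 0.17 × 1600 × 1.9×10⁻⁴ = 0.05168 m
Δh = 0.15138 + 0.072268 + 0.04590 + 0.05168 = 0.321228 m ≈ 32.1 cm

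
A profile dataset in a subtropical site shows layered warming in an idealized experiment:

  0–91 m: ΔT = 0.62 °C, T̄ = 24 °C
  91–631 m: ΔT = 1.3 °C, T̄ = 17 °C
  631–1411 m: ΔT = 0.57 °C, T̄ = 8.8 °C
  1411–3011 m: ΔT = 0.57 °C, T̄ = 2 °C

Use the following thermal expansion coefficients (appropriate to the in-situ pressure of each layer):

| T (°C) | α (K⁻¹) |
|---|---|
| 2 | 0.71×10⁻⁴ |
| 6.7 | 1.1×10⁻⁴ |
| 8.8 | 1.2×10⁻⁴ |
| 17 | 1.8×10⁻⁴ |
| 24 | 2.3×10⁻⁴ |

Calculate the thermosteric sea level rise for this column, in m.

Δh ≈ 0.257 m

Layer 1 at 24 °C → α = 2.3×10⁻⁴ K⁻¹
Layer 2 at 17 °C → α = 1.8×10⁻⁴ K⁻¹
Layer 3 at 8.8 °C → α = 1.2×10⁻⁴ K⁻¹
Layer 4 at 2 °C → α = 0.71×10⁻⁴ K⁻¹
0–91 m: 91 × 0.62 × 2.3×10⁻⁴ = 0.0129766 m
1.8×10⁻⁴ × 540 × 1.3 = 0.12636 m
Layer 3: 1.2×10⁻⁴ × 780 × 0.57 = 0.053352 m
1411–3011 m: 0.71×10⁻⁴ × 0.57 × 1600 = 0.064752 m
Δh = 0.0129766 + 0.12636 + 0.053352 + 0.064752 = 0.2574406 m ≈ 0.257 m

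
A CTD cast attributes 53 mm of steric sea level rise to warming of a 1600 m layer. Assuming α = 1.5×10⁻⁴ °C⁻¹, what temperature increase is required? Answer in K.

ΔT = Δh/(αH) = 0.053 / (1.5×10⁻⁴ × 1600) ≈ 0.2208 K

about 0.221 K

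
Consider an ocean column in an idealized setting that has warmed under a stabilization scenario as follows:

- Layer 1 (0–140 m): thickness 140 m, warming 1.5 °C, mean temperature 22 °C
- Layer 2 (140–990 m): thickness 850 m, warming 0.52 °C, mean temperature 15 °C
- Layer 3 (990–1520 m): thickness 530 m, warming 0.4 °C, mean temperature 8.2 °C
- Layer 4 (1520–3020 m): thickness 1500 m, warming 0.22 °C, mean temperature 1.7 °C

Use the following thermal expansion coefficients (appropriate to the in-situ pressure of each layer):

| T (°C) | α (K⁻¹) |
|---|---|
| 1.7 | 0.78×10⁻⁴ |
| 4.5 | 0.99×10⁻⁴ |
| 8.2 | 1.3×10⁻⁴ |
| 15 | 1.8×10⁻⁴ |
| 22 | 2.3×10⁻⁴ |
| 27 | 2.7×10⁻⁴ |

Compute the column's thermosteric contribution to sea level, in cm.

Δh ≈ 18.1 cm

Layer 1 at 22 °C → α = 2.3×10⁻⁴ K⁻¹
Layer 2 at 15 °C → α = 1.8×10⁻⁴ K⁻¹
Layer 3 at 8.2 °C → α = 1.3×10⁻⁴ K⁻¹
Layer 4 at 1.7 °C → α = 0.78×10⁻⁴ K⁻¹
Layer 1: 140 × 2.3×10⁻⁴ × 1.5 = 0.04830 m
Layer 2: 1.8×10⁻⁴ × 850 × 0.52 = 0.07956 m
990–1520 m: 1.3×10⁻⁴ × 0.4 × 530 = 0.02756 m
1500 × 0.22 × 0.78×10⁻⁴ = 0.02574 m
Δh = 0.04830 + 0.07956 + 0.02756 + 0.02574 = 0.18116 m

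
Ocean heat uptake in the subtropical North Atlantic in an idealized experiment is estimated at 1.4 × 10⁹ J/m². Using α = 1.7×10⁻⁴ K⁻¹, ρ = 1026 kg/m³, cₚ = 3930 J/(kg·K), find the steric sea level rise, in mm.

Δh = αQ/(ρcₚ) = 1.7×10⁻⁴ × 1.4×10⁹ / (1026 × 3930) ≈ 0.059025 m

59 mm of thermosteric rise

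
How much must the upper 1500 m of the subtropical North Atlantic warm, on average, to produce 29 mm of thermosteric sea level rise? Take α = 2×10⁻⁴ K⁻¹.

ΔT = Δh/(αH) = 0.029 / (2×10⁻⁴ × 1500) ≈ 0.09667 K

0.097 K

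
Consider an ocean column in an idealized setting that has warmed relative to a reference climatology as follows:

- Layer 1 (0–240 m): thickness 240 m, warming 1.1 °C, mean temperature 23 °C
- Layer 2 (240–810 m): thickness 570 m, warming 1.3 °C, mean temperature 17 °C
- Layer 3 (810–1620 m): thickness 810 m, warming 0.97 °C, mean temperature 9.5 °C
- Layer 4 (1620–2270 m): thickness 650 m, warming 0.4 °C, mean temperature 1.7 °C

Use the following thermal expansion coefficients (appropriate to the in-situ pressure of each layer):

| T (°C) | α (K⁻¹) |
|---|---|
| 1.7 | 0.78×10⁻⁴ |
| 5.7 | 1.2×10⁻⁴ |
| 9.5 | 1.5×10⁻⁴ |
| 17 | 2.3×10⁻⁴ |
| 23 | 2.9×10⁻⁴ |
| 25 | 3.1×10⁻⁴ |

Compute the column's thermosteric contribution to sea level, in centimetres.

Δh ≈ 38.5 cm

Layer 1 at 23 °C → α = 2.9×10⁻⁴ K⁻¹
Layer 2 at 17 °C → α = 2.3×10⁻⁴ K⁻¹
Layer 3 at 9.5 °C → α = 1.5×10⁻⁴ K⁻¹
Layer 4 at 1.7 °C → α = 0.78×10⁻⁴ K⁻¹
240 × 2.9×10⁻⁴ × 1.1 = 0.07656 m
Layer 2: 1.3 × 2.3×10⁻⁴ × 570 = 0.17043 m
0.97 × 810 × 1.5×10⁻⁴ = 0.117855 m
0.4 × 650 × 0.78×10⁻⁴ = 0.02028 m
Δh = 0.07656 + 0.17043 + 0.117855 + 0.02028 = 0.385125 m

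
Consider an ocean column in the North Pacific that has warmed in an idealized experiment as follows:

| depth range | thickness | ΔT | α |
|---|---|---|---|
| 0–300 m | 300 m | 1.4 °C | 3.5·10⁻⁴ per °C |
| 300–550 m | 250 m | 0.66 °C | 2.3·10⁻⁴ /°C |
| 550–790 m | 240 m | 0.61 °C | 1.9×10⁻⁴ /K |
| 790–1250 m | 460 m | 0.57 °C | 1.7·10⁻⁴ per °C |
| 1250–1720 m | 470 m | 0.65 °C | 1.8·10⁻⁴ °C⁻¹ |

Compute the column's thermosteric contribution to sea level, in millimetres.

300 × 1.4 × 3.5×10⁻⁴ = 0.14700 m
Layer 2: 0.66 × 2.3×10⁻⁴ × 250 = 0.03795 m
550–790 m: 0.61 × 1.9×10⁻⁴ × 240 = 0.027816 m
790–1250 m: 0.57 × 1.7×10⁻⁴ × 460 = 0.044574 m
0.65 × 470 × 1.8×10⁻⁴ = 0.05499 m
Δh = 0.14700 + 0.03795 + 0.027816 + 0.044574 + 0.05499 = 0.31233 m

Δh = 312 mm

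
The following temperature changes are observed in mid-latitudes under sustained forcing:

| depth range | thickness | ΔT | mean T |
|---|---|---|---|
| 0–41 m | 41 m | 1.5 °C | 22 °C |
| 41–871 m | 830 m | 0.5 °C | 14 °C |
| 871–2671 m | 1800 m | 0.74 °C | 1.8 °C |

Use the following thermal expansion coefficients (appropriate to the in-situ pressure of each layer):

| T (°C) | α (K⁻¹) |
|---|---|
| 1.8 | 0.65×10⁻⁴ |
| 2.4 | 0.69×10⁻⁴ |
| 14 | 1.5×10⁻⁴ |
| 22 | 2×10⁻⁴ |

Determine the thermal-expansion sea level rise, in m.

Layer 1 at 22 °C → α = 2×10⁻⁴ K⁻¹
Layer 2 at 14 °C → α = 1.5×10⁻⁴ K⁻¹
Layer 3 at 1.8 °C → α = 0.65×10⁻⁴ K⁻¹
41 × 2×10⁻⁴ × 1.5 = 0.01230 m
Layer 2: 1.5×10⁻⁴ × 0.5 × 830 = 0.06225 m
0.65×10⁻⁴ × 1800 × 0.74 = 0.08658 m
Δh = 0.01230 + 0.06225 + 0.08658 = 0.16113 m ≈ 0.16 m

0.16 m of thermosteric rise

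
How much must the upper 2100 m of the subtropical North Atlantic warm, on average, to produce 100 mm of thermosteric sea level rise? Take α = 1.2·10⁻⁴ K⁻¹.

ΔT = Δh/(αH) = 0.1 / (1.2×10⁻⁴ × 2100) ≈ 0.3968 K

about 0.40 K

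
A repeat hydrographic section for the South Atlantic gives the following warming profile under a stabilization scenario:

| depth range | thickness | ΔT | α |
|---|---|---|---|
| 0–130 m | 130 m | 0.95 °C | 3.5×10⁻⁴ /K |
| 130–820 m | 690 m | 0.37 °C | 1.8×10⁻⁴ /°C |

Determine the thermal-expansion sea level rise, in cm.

8.92 cm of thermosteric rise

130 × 0.95 × 3.5×10⁻⁴ = 0.043225 m
Layer 2: 0.37 × 1.8×10⁻⁴ × 690 = 0.045954 m
Δh = 0.043225 + 0.045954 = 0.089179 m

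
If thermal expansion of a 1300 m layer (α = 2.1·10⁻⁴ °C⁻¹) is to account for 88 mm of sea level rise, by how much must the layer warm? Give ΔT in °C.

about 0.322 °C

ΔT = Δh/(αH) = 0.088 / (2.1×10⁻⁴ × 1300) ≈ 0.3223 °C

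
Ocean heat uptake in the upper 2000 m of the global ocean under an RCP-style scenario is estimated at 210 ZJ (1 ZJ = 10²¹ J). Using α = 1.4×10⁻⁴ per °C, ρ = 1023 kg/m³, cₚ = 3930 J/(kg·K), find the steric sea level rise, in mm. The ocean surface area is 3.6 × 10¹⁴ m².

Per unit area: Q = 210×10²¹ / (3.6×10¹⁴) ≈ 5.833×10⁸ J/m²
Δh = αQ/(ρcₚ) = 1.4×10⁻⁴ × 5.833×10⁸ / (1023 × 3930) ≈ 0.020312 m

Δh ≈ 20.3 mm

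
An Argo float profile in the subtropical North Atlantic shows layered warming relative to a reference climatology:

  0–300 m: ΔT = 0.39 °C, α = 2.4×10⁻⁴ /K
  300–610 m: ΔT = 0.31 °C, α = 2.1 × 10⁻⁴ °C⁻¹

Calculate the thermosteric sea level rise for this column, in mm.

0–300 m: 2.4×10⁻⁴ × 0.39 × 300 = 0.02808 m
Layer 2: 0.31 × 310 × 2.1×10⁻⁴ = 0.020181 m
Δh = 0.02808 + 0.020181 = 0.048261 m

48.3 mm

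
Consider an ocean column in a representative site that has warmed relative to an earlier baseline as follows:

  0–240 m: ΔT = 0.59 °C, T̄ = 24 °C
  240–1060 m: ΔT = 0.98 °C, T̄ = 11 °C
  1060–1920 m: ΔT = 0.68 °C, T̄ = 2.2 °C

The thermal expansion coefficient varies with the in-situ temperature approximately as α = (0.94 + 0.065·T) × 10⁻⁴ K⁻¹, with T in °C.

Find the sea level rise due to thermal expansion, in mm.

about 230 mm

Layer 1: α = (0.94 + 0.065×24)×10⁻⁴ = 2.5×10⁻⁴ K⁻¹
Layer 2: α = (0.94 + 0.065×11)×10⁻⁴ = 1.655×10⁻⁴ K⁻¹
Layer 3: α = (0.94 + 0.065×2.2)×10⁻⁴ = 1.083×10⁻⁴ K⁻¹
Layer 1: 240 × 0.59 × 2.5×10⁻⁴ = 0.03540 m
240–1060 m: 820 × 0.98 × 1.655×10⁻⁴ = 0.1329958 m
1060–1920 m: 0.68 × 1.083×10⁻⁴ × 860 = 0.06333384 m
Δh = 0.03540 + 0.1329958 + 0.06333384 = 0.23172964 m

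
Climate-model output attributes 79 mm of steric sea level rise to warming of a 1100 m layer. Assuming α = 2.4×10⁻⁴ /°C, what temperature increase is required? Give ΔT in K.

ΔT ≈ 0.299 K

ΔT = Δh/(αH) = 0.079 / (2.4×10⁻⁴ × 1100) ≈ 0.2992 K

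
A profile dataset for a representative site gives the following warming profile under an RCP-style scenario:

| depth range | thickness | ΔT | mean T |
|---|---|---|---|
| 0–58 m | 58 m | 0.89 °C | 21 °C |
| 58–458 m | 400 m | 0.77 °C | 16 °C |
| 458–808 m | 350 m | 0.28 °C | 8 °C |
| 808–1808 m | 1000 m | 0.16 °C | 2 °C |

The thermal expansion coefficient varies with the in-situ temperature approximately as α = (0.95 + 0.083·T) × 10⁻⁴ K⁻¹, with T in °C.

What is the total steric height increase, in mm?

Δh ≈ 118 mm

Layer 1: α = (0.95 + 0.083×21)×10⁻⁴ = 2.693×10⁻⁴ K⁻¹
Layer 2: α = (0.95 + 0.083×16)×10⁻⁴ = 2.278×10⁻⁴ K⁻¹
Layer 3: α = (0.95 + 0.083×8)×10⁻⁴ = 1.614×10⁻⁴ K⁻¹
Layer 4: α = (0.95 + 0.083×2)×10⁻⁴ = 1.116×10⁻⁴ K⁻¹
0–58 m: 0.89 × 58 × 2.693×10⁻⁴ = 0.013901266 m
0.77 × 2.278×10⁻⁴ × 400 = 0.0701624 m
350 × 1.614×10⁻⁴ × 0.28 = 0.0158172 m
Layer 4: 0.16 × 1.116×10⁻⁴ × 1000 = 0.017856 m
Δh = 0.013901266 + 0.0701624 + 0.0158172 + 0.017856 = 0.117736866 m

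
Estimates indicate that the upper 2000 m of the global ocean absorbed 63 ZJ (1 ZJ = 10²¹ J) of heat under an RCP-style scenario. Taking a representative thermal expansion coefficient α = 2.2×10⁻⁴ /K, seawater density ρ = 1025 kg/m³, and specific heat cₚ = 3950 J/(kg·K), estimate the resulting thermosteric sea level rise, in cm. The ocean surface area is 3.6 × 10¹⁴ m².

Per unit area: Q = 63×10²¹ / (3.6×10¹⁴) = 1.75×10⁸ J/m²
Δh = αQ/(ρcₚ) = 2.2×10⁻⁴ × 1.75×10⁸ / (1025 × 3950) ≈ 0.0095091 m

about 0.951 cm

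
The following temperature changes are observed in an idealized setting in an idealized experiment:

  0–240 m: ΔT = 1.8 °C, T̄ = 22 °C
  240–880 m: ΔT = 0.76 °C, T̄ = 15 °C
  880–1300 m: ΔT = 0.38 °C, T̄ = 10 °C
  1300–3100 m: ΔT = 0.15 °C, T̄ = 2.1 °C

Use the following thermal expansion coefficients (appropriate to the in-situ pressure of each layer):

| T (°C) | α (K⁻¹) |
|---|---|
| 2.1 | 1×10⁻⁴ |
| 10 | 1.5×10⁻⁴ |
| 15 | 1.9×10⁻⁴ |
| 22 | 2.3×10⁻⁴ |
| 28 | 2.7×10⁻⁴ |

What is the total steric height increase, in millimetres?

Layer 1 at 22 °C → α = 2.3×10⁻⁴ K⁻¹
Layer 2 at 15 °C → α = 1.9×10⁻⁴ K⁻¹
Layer 3 at 10 °C → α = 1.5×10⁻⁴ K⁻¹
Layer 4 at 2.1 °C → α = 1×10⁻⁴ K⁻¹
2.3×10⁻⁴ × 1.8 × 240 = 0.09936 m
240–880 m: 640 × 0.76 × 1.9×10⁻⁴ = 0.092416 m
1.5×10⁻⁴ × 0.38 × 420 = 0.02394 m
1300–3100 m: 1×10⁻⁴ × 0.15 × 1800 = 0.02700 m
Δh = 0.09936 + 0.092416 + 0.02394 + 0.02700 = 0.242716 m

Δh ≈ 243 mm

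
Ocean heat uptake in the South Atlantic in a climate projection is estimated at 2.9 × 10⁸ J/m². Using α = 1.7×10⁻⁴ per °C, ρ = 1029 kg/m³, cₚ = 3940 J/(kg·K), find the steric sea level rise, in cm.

Δh = αQ/(ρcₚ) = 1.7×10⁻⁴ × 2.9×10⁸ / (1029 × 3940) ≈ 0.01216 m

about 1.2 cm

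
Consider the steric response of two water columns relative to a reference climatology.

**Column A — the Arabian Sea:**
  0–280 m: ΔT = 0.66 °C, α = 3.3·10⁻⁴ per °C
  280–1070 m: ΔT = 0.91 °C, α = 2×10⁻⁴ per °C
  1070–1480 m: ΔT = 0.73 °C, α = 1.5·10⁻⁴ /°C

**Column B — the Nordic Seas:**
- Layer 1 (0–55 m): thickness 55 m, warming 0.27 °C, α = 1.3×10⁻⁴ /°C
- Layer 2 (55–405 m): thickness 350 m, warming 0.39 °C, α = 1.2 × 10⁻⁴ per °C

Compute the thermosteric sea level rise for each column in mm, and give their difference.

A Layer 1: 280 × 3.3×10⁻⁴ × 0.66 = 0.060984 m
A 280–1070 m: 0.91 × 790 × 2×10⁻⁴ = 0.14378 m
A Layer 3: 0.73 × 1.5×10⁻⁴ × 410 = 0.044895 m
A total: 0.249659 m
B Layer 1: 55 × 1.3×10⁻⁴ × 0.27 = 0.0019305 m
B 0.39 × 1.2×10⁻⁴ × 350 = 0.01638 m
B total: 0.0183105 m
Difference: 0.249659 − 0.0183105 = 0.2313485 m

A: 250 mm; B: 18.3 mm; difference 231 mm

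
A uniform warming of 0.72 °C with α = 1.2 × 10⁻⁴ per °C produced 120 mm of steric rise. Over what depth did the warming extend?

1400 m

H = Δh/(αΔT) = 0.12 / (1.2×10⁻⁴ × 0.72) ≈ 1389 m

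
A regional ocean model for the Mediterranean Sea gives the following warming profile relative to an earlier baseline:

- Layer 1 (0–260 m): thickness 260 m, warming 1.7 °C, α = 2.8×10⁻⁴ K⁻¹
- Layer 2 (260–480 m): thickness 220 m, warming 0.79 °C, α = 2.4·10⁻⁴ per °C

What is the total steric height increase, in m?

Δh ≈ 0.17 m

260 × 2.8×10⁻⁴ × 1.7 = 0.12376 m
260–480 m: 0.79 × 2.4×10⁻⁴ × 220 = 0.041712 m
Δh = 0.12376 + 0.041712 = 0.165472 m ≈ 0.17 m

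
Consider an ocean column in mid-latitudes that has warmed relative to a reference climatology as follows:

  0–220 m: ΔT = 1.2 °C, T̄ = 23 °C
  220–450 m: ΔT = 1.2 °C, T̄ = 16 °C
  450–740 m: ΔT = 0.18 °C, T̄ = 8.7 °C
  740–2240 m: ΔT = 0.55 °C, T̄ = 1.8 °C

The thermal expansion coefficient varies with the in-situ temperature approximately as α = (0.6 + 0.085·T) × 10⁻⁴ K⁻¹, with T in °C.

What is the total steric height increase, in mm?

Δh ≈ 191 mm

Layer 1: α = (0.6 + 0.085×23)×10⁻⁴ = 2.555×10⁻⁴ K⁻¹
Layer 2: α = (0.6 + 0.085×16)×10⁻⁴ = 1.96×10⁻⁴ K⁻¹
Layer 3: α = (0.6 + 0.085×8.7)×10⁻⁴ = 1.3395×10⁻⁴ K⁻¹
Layer 4: α = (0.6 + 0.085×1.8)×10⁻⁴ = 0.753×10⁻⁴ K⁻¹
2.555×10⁻⁴ × 220 × 1.2 = 0.067452 m
Layer 2: 1.96×10⁻⁴ × 1.2 × 230 = 0.054096 m
Layer 3: 290 × 1.3395×10⁻⁴ × 0.18 = 0.00699219 m
1500 × 0.753×10⁻⁴ × 0.55 = 0.0621225 m
Δh = 0.067452 + 0.054096 + 0.00699219 + 0.0621225 = 0.19066269 m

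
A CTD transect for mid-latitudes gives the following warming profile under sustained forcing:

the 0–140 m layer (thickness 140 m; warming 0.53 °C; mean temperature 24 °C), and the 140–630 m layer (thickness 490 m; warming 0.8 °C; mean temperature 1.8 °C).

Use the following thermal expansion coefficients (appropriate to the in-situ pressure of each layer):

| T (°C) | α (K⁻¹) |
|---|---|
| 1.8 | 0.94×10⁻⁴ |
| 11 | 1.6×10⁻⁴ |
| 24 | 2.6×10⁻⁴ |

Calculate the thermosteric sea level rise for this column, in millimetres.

Layer 1 at 24 °C → α = 2.6×10⁻⁴ K⁻¹
Layer 2 at 1.8 °C → α = 0.94×10⁻⁴ K⁻¹
140 × 2.6×10⁻⁴ × 0.53 = 0.019292 m
140–630 m: 0.8 × 0.94×10⁻⁴ × 490 = 0.036848 m
Δh = 0.019292 + 0.036848 = 0.05614 m ≈ 56.1 mm

about 56.1 mm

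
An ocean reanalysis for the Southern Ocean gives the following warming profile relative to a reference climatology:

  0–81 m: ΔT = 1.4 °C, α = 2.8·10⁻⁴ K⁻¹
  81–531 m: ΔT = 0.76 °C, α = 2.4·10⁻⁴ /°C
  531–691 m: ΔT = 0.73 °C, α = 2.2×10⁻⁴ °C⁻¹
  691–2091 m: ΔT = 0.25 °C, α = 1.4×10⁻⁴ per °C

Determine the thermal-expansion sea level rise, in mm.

190 mm of thermosteric rise

81 × 2.8×10⁻⁴ × 1.4 = 0.031752 m
0.76 × 2.4×10⁻⁴ × 450 = 0.08208 m
Layer 3: 2.2×10⁻⁴ × 0.73 × 160 = 0.025696 m
691–2091 m: 0.25 × 1400 × 1.4×10⁻⁴ = 0.04900 m
Δh = 0.031752 + 0.08208 + 0.025696 + 0.04900 = 0.188528 m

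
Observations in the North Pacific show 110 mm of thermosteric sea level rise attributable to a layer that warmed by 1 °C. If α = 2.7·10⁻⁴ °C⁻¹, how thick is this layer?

H ≈ 407 m

H = Δh/(αΔT) = 0.11 / (2.7×10⁻⁴ × 1) ≈ 407.4 m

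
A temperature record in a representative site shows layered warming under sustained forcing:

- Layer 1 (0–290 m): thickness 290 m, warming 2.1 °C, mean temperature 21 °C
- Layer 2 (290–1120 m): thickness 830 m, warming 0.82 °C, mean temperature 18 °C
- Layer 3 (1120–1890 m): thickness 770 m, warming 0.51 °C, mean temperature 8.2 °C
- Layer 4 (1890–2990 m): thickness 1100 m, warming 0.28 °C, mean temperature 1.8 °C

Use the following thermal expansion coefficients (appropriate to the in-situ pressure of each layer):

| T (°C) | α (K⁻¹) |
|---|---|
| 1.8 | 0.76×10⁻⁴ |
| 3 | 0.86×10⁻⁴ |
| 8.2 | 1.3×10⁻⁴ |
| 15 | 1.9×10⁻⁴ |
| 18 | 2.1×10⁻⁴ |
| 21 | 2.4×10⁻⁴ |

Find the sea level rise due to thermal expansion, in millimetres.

364 mm of thermosteric rise

Layer 1 at 21 °C → α = 2.4×10⁻⁴ K⁻¹
Layer 2 at 18 °C → α = 2.1×10⁻⁴ K⁻¹
Layer 3 at 8.2 °C → α = 1.3×10⁻⁴ K⁻¹
Layer 4 at 1.8 °C → α = 0.76×10⁻⁴ K⁻¹
0–290 m: 2.4×10⁻⁴ × 2.1 × 290 = 0.14616 m
Layer 2: 830 × 0.82 × 2.1×10⁻⁴ = 0.142926 m
Layer 3: 1.3×10⁻⁴ × 0.51 × 770 = 0.051051 m
Layer 4: 0.76×10⁻⁴ × 0.28 × 1100 = 0.023408 m
Δh = 0.14616 + 0.142926 + 0.051051 + 0.023408 = 0.363545 m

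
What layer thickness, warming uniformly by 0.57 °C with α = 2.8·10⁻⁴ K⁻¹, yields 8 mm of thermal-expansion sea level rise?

H = Δh/(αΔT) = 0.008 / (2.8×10⁻⁴ × 0.57) ≈ 50.13 m

about 50.1 m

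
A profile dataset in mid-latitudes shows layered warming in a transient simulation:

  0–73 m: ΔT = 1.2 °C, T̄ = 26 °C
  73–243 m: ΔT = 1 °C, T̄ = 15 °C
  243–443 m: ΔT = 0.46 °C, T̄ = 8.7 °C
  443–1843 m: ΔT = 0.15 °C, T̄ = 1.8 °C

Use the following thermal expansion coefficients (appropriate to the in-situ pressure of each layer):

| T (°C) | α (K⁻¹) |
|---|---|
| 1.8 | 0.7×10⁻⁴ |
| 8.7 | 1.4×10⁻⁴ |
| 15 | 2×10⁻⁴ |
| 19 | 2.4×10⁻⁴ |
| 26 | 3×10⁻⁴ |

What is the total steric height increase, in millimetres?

Δh ≈ 87.9 mm

Layer 1 at 26 °C → α = 3×10⁻⁴ K⁻¹
Layer 2 at 15 °C → α = 2×10⁻⁴ K⁻¹
Layer 3 at 8.7 °C → α = 1.4×10⁻⁴ K⁻¹
Layer 4 at 1.8 °C → α = 0.7×10⁻⁴ K⁻¹
Layer 1: 1.2 × 3×10⁻⁴ × 73 = 0.02628 m
170 × 1 × 2×10⁻⁴ = 0.03400 m
Layer 3: 0.46 × 1.4×10⁻⁴ × 200 = 0.01288 m
443–1843 m: 0.7×10⁻⁴ × 1400 × 0.15 = 0.01470 m
Δh = 0.02628 + 0.03400 + 0.01288 + 0.01470 = 0.08786 m ≈ 87.9 mm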